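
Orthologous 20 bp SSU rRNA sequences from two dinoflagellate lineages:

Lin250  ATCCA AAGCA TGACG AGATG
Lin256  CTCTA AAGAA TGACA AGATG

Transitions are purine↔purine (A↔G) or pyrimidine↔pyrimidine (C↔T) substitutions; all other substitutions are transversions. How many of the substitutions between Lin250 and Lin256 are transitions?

Mismatches occur at site 1 (A→C, transversion), site 4 (C→T, transition), site 9 (C→A, transversion), site 15 (G→A, transition).
Of the 4 differences, 2 transitions and 2 transversions, so the answer is 2.

2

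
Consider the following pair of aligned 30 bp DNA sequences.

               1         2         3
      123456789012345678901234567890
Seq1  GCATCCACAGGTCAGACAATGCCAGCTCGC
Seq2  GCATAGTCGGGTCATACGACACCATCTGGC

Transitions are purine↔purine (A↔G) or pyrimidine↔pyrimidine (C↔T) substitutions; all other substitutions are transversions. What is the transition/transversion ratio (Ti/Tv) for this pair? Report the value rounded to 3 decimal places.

0.667

Mismatches occur at site 5 (C→A, transversion), site 6 (C→G, transversion), site 7 (A→T, transversion), site 9 (A→G, transition), site 15 (G→T, transversion), site 18 (A→G, transition), site 20 (T→C, transition), site 21 (G→A, transition), site 25 (G→T, transversion), site 28 (C→G, transversion).
Of the 10 differences, 4 transitions and 6 transversions, so Ti/Tv = 4/6 = 0.667.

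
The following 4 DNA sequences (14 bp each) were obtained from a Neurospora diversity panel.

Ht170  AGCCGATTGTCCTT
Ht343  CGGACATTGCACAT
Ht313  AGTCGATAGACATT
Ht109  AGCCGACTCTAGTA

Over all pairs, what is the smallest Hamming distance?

4

Pairwise Hamming distances:
  Ht170 vs Ht343: 7
  Ht170 vs Ht313: 4
  Ht170 vs Ht109: 5
  Ht343 vs Ht313: 9
  Ht343 vs Ht109: 10
  Ht313 vs Ht109: 8
The smallest is 4, between Ht170 and Ht313.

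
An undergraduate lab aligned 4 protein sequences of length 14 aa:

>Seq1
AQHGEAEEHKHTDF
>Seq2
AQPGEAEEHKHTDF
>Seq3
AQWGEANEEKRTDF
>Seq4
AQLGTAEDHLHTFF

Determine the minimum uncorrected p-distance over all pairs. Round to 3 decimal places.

0.071

Pairwise Hamming distances:
  Seq1 vs Seq2: 1
  Seq1 vs Seq3: 4
  Seq1 vs Seq4: 5
  Seq2 vs Seq3: 4
  Seq2 vs Seq4: 5
  Seq3 vs Seq4: 8
The smallest is 1 mismatch, between Seq1 and Seq2; p = 1/14 = 0.071.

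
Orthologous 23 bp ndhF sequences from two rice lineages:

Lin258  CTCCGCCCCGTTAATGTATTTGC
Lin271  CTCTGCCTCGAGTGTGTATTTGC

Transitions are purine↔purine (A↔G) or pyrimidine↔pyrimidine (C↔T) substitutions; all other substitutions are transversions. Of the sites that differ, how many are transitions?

Differing sites — 4:C/T (Ti); 8:C/T (Ti); 11:T/A (Tv); 12:T/G (Tv); 13:A/T (Tv); 14:A/G (Ti).
Of the 6 differences, 3 transitions and 3 transversions, so the answer is 3.

3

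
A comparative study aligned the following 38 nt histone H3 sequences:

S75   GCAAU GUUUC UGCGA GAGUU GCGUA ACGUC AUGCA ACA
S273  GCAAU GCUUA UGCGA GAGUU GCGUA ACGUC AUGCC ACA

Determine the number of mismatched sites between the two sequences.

Differing sites — 7:U/C; 10:C/A; 35:A/C.
That gives 3 mismatches out of 38 aligned sites, so the Hamming distance is 3.

3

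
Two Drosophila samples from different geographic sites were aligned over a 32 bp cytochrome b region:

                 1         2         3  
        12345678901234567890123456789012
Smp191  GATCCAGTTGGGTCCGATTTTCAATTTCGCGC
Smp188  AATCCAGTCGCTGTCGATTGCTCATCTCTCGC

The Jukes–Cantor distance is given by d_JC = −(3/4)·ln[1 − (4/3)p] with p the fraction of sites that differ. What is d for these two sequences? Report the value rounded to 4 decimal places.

Differing sites — 1:G/A; 9:T/C; 11:G/C; 12:G/T; 13:T/G; 14:C/T; 20:T/G; 21:T/C; 22:C/T; 23:A/C; 26:T/C; 29:G/T.
p = 12/32 = 0.375000.
d = −0.75 · ln(1 − (4/3)·0.375000) = −0.75 · ln(0.500000) = −0.75 · (-0.693147) = 0.5199.

0.5199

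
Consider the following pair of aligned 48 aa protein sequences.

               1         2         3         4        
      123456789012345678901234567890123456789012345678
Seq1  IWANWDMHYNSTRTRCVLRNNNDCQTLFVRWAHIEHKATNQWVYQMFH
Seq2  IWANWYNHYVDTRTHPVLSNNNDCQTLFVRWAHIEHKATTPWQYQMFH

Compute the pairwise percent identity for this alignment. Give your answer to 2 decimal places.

79.17%

The sequences differ at positions 6 (D/Y), 7 (M/N), 10 (N/V), 11 (S/D), 15 (R/H), 16 (C/P), 19 (R/S), 40 (N/T), 41 (Q/P), 43 (V/Q).
38 of the 48 sites match, so the percent identity is 38/48 × 100 = 79.17%.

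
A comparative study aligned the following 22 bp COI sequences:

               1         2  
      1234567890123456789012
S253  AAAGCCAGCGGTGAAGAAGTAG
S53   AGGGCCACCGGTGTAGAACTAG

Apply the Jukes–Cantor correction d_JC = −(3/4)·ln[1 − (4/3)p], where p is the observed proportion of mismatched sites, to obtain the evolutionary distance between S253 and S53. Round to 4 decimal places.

0.2708

Mismatches occur at site 2 (A↔G), site 3 (A↔G), site 8 (G↔C), site 14 (A↔T), site 19 (G↔C).
p = 5/22 = 0.227273.
d = −0.75 · ln(1 − (4/3)·0.227273) = −0.75 · ln(0.696969) = −0.75 · (-0.361014) = 0.2708.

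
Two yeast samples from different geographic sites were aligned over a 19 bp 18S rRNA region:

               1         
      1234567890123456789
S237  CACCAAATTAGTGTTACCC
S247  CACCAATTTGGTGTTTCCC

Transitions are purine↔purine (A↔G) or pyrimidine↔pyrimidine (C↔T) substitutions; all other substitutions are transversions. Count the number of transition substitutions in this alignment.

Mismatches occur at site 7 (A↔T, transversion), site 10 (A↔G, transition), site 16 (A↔T, transversion).
Of the 3 differences, 1 transition and 2 transversions, so the answer is 1.

1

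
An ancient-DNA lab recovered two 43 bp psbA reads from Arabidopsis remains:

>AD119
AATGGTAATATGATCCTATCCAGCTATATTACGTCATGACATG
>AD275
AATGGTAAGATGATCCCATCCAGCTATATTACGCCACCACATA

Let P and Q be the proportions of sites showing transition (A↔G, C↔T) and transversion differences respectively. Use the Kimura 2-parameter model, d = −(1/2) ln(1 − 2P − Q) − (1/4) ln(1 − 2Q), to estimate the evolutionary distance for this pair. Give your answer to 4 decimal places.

0.1568

Mismatches occur at site 9 (T↔G, transversion), site 17 (T↔C, transition), site 34 (T↔C, transition), site 37 (T↔C, transition), site 38 (G↔C, transversion), site 43 (G↔A, transition).
Of the 6 differences, 4 transitions and 2 transversions over 43 sites: P = 4/43 = 0.093023, Q = 2/43 = 0.046512.
d = −0.5·ln(0.767442) − 0.25·ln(0.906976) = −0.5·(-0.264692) − 0.25·(-0.097639) = 0.1568.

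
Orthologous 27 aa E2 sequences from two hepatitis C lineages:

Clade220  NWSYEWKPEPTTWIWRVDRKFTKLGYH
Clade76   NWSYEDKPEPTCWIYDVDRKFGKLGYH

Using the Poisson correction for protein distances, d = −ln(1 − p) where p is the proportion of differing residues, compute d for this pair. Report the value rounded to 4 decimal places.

0.2048

Differing sites — 6:W/D; 12:T/C; 15:W/Y; 16:R/D; 22:T/G.
p = 5/27 = 0.185185.
d = −ln(1 − 0.185185) = −ln(0.814815) = 0.2048.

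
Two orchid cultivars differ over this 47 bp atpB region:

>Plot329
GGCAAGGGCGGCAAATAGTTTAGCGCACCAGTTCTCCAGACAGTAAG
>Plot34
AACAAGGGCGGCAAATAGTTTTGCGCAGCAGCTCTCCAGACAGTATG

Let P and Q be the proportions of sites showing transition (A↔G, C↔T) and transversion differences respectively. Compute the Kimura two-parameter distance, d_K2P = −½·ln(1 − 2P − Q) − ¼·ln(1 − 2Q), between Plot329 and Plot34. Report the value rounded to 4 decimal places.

Differing sites — 1:G/A (Ti); 2:G/A (Ti); 22:A/T (Tv); 28:C/G (Tv); 32:T/C (Ti); 46:A/T (Tv).
Of the 6 differences, 3 transitions and 3 transversions over 47 sites: P = 3/47 = 0.063830, Q = 3/47 = 0.063830.
d = −0.5·ln(0.808510) − 0.25·ln(0.872340) = −0.5·(-0.212562) − 0.25·(-0.136576) = 0.1404.

0.1404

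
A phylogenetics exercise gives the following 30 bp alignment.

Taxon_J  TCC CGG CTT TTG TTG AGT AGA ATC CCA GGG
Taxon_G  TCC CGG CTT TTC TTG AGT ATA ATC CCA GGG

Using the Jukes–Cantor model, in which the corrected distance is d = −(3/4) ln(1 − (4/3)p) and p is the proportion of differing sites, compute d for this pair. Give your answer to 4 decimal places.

0.0698

Mismatches occur at site 12 (G→C), site 20 (G→T).
p = 2/30 = 0.066667.
d = −0.75 · ln(1 − (4/3)·0.066667) = −0.75 · ln(0.911111) = −0.75 · (-0.093091) = 0.0698.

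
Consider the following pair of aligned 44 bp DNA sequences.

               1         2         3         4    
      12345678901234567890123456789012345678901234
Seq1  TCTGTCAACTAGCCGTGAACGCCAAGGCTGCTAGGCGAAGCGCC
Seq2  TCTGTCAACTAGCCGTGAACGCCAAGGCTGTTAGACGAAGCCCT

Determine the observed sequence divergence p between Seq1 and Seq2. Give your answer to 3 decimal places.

Differing sites — 31:C/T; 35:G/A; 42:G/C; 44:C/T.
There are 4 differences over 44 sites, so p = 4/44 = 0.091.

0.091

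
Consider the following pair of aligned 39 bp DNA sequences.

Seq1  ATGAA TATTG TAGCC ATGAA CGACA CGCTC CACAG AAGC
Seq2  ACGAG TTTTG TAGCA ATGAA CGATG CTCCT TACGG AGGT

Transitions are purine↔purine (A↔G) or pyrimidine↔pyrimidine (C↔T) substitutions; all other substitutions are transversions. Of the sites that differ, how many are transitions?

10

Mismatches occur at site 2 (T→C, transition), site 5 (A→G, transition), site 7 (A→T, transversion), site 15 (C→A, transversion), site 24 (C→T, transition), site 25 (A→G, transition), site 27 (G→T, transversion), site 29 (T→C, transition), site 30 (C→T, transition), site 31 (C→T, transition), site 34 (A→G, transition), site 37 (A→G, transition), site 39 (C→T, transition).
Of the 13 differences, 10 transitions and 3 transversions, so the answer is 10.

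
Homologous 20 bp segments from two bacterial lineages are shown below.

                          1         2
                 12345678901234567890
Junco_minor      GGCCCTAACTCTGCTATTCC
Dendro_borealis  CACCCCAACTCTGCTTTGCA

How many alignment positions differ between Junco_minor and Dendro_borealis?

Mismatches occur at site 1 (G→C), site 2 (G→A), site 6 (T→C), site 16 (A→T), site 18 (T→G), site 20 (C→A).
That gives 6 mismatches out of 20 aligned sites, so the Hamming distance is 6.

6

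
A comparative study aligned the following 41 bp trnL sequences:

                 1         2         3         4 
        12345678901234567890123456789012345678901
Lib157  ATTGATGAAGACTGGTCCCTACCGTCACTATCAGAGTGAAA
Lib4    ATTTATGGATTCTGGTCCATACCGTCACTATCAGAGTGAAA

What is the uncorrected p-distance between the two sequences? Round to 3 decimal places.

Differing sites — 4:G/T; 8:A/G; 10:G/T; 11:A/T; 19:C/A.
There are 5 differences over 41 sites, so p = 5/41 = 0.122.

0.122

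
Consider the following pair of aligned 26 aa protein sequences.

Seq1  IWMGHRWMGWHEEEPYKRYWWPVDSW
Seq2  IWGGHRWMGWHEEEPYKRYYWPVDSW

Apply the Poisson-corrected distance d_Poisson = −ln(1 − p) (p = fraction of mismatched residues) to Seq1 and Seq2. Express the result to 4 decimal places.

Mismatches occur at site 3 (M→G), site 20 (W→Y).
p = 2/26 = 0.076923.
d = −ln(1 − 0.076923) = −ln(0.923077) = 0.0800.

0.0800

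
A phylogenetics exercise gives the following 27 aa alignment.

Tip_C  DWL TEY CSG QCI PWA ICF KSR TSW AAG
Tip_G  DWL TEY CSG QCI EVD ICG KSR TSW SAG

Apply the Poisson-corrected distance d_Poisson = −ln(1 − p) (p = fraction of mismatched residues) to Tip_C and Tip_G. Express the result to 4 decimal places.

Mismatches occur at site 13 (P↔E), site 14 (W↔V), site 15 (A↔D), site 18 (F↔G), site 25 (A↔S).
p = 5/27 = 0.185185.
d = −ln(1 − 0.185185) = −ln(0.814815) = 0.2048.

0.2048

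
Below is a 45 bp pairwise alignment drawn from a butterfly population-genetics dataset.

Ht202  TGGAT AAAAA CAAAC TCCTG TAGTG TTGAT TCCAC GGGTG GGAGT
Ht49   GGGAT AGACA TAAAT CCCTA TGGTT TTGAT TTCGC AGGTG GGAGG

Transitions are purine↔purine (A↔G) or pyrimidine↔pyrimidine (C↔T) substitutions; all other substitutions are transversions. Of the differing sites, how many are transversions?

4

Differing sites — 1:T/G (Tv); 7:A/G (Ti); 9:A/C (Tv); 11:C/T (Ti); 15:C/T (Ti); 16:T/C (Ti); 20:G/A (Ti); 22:A/G (Ti); 25:G/T (Tv); 32:C/T (Ti); 34:A/G (Ti); 36:G/A (Ti); 45:T/G (Tv).
Of the 13 differences, 9 transitions and 4 transversions, so the answer is 4.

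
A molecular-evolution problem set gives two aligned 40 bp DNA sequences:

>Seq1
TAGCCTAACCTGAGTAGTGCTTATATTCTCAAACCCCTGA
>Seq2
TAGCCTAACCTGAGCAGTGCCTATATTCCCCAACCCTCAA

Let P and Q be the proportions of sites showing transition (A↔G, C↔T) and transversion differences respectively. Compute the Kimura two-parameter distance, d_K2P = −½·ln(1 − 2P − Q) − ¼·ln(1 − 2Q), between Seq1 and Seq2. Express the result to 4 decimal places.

0.2093

Mismatches occur at site 15 (T→C, transition), site 21 (T→C, transition), site 29 (T→C, transition), site 31 (A→C, transversion), site 37 (C→T, transition), site 38 (T→C, transition), site 39 (G→A, transition).
Of the 7 differences, 6 transitions and 1 transversion over 40 sites: P = 6/40 = 0.150000, Q = 1/40 = 0.025000.
d = −0.5·ln(0.675000) − 0.25·ln(0.950000) = −0.5·(-0.393043) − 0.25·(-0.051293) = 0.2093.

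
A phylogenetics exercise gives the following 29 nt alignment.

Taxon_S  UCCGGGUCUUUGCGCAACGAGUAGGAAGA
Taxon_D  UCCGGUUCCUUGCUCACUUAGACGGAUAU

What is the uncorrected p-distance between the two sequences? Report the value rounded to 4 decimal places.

Differing sites — 6:G/U; 9:U/C; 14:G/U; 17:A/C; 18:C/U; 19:G/U; 22:U/A; 23:A/C; 27:A/U; 28:G/A; 29:A/U.
There are 11 differences over 29 sites, so p = 11/29 = 0.3793.

0.3793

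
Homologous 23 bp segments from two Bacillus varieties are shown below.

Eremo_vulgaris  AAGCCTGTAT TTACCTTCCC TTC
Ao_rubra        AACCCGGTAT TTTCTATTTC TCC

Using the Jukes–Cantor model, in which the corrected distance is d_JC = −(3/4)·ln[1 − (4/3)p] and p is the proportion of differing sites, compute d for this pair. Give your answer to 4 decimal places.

Mismatches occur at site 3 (G→C), site 6 (T→G), site 13 (A→T), site 15 (C→T), site 16 (T→A), site 18 (C→T), site 19 (C→T), site 22 (T→C).
p = 8/23 = 0.347826.
d = −0.75 · ln(1 − (4/3)·0.347826) = −0.75 · ln(0.536232) = −0.75 · (-0.623188) = 0.4674.

0.4674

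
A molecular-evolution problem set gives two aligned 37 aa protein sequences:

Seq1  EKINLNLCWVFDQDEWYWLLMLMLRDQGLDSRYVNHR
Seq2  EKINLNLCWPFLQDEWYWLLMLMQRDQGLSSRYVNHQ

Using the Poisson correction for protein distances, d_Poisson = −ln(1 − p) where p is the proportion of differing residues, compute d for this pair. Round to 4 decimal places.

Differing sites — 10:V/P; 12:D/L; 24:L/Q; 30:D/S; 37:R/Q.
p = 5/37 = 0.135135.
d = −ln(1 − 0.135135) = −ln(0.864865) = 0.1452.

0.1452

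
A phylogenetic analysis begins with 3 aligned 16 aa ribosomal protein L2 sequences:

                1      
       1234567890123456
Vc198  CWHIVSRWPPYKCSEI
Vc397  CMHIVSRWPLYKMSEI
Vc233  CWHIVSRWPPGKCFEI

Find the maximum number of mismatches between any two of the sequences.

5

Pairwise Hamming distances:
  Vc198 vs Vc397: 3
  Vc198 vs Vc233: 2
  Vc397 vs Vc233: 5
The largest is 5, between Vc397 and Vc233.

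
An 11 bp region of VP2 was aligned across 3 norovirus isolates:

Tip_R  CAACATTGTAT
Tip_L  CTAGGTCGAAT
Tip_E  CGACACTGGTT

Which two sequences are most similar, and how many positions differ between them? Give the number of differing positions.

4

Pairwise Hamming distances:
  Tip_R vs Tip_L: 5
  Tip_R vs Tip_E: 4
  Tip_L vs Tip_E: 7
The smallest is 4, between Tip_R and Tip_E.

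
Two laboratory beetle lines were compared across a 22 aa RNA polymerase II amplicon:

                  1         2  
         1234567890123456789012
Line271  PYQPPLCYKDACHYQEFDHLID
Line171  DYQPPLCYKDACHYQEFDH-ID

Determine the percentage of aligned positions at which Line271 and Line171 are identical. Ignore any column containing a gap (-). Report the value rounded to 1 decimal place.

95.2%

Excluding the 1 gap column leaves 21 comparable sites.
The sequences differ at position 1 (P/D).
20 of the 21 comparable sites match, so the percent identity is 20/21 × 100 = 95.2%.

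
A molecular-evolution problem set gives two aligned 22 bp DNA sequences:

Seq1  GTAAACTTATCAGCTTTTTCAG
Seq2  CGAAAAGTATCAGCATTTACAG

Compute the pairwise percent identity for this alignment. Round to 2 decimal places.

Mismatches occur at site 1 (G↔C), site 2 (T↔G), site 6 (C↔A), site 7 (T↔G), site 15 (T↔A), site 19 (T↔A).
16 of the 22 sites match, so the percent identity is 16/22 × 100 = 72.73%.

72.73%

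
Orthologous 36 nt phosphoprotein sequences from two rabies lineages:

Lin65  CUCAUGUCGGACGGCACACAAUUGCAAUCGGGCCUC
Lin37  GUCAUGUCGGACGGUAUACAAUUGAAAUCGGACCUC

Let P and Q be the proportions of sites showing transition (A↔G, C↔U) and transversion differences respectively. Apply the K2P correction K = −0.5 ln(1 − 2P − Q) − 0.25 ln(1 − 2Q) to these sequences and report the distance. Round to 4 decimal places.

0.1551

Differing sites — 1:C/G (Tv); 15:C/U (Ti); 17:C/U (Ti); 25:C/A (Tv); 32:G/A (Ti).
Of the 5 differences, 3 transitions and 2 transversions over 36 sites: P = 3/36 = 0.083333, Q = 2/36 = 0.055556.
d = −0.5·ln(0.777778) − 0.25·ln(0.888888) = −0.5·(-0.251314) − 0.25·(-0.117784) = 0.1551.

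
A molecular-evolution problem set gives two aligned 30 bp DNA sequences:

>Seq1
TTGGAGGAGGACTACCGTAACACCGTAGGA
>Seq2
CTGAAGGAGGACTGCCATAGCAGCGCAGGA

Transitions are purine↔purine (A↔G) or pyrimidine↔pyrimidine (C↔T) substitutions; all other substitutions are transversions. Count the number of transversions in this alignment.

1

Differing sites — 1:T/C (Ti); 4:G/A (Ti); 14:A/G (Ti); 17:G/A (Ti); 20:A/G (Ti); 23:C/G (Tv); 26:T/C (Ti).
Of the 7 differences, 6 transitions and 1 transversion, so the answer is 1.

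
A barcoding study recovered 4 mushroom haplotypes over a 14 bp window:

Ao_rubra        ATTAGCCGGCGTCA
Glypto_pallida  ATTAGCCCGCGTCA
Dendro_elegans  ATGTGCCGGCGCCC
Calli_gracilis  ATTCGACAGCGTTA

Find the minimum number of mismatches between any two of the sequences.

1

Pairwise Hamming distances:
  Ao_rubra vs Glypto_pallida: 1
  Ao_rubra vs Dendro_elegans: 4
  Ao_rubra vs Calli_gracilis: 4
  Glypto_pallida vs Dendro_elegans: 5
  Glypto_pallida vs Calli_gracilis: 4
  Dendro_elegans vs Calli_gracilis: 7
The smallest is 1, between Ao_rubra and Glypto_pallida.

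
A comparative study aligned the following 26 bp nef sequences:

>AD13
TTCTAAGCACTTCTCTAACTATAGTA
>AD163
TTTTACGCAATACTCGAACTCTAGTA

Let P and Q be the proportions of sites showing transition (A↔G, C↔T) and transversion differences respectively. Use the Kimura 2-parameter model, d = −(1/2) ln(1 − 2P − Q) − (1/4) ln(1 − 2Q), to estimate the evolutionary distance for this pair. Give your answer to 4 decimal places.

The sequences differ at positions 3 (C/T, transition), 6 (A/C, transversion), 10 (C/A, transversion), 12 (T/A, transversion), 16 (T/G, transversion), 21 (A/C, transversion).
Of the 6 differences, 1 transition and 5 transversions over 26 sites: P = 1/26 = 0.038462, Q = 5/26 = 0.192308.
d = −0.5·ln(0.730768) − 0.25·ln(0.615384) = −0.5·(-0.313659) − 0.25·(-0.485509) = 0.2782.

0.2782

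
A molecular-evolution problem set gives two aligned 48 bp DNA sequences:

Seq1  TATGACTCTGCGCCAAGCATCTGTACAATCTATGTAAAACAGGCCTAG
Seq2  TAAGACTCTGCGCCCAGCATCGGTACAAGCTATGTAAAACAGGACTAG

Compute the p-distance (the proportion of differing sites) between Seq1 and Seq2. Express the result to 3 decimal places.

0.104

Differing sites — 3:T/A; 15:A/C; 22:T/G; 29:T/G; 44:C/A.
There are 5 differences over 48 sites, so p = 5/48 = 0.104.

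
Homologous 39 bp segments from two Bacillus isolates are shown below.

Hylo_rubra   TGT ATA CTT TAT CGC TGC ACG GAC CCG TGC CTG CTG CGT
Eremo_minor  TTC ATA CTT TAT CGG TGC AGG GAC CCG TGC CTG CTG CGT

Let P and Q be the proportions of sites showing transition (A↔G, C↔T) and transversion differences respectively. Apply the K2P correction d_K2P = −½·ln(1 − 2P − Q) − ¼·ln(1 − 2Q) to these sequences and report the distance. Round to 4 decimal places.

The sequences differ at positions 2 (G/T, transversion), 3 (T/C, transition), 15 (C/G, transversion), 20 (C/G, transversion).
Of the 4 differences, 1 transition and 3 transversions over 39 sites: P = 1/39 = 0.025641, Q = 3/39 = 0.076923.
d = −0.5·ln(0.871795) − 0.25·ln(0.846154) = −0.5·(-0.137201) − 0.25·(-0.167054) = 0.1104.

0.1104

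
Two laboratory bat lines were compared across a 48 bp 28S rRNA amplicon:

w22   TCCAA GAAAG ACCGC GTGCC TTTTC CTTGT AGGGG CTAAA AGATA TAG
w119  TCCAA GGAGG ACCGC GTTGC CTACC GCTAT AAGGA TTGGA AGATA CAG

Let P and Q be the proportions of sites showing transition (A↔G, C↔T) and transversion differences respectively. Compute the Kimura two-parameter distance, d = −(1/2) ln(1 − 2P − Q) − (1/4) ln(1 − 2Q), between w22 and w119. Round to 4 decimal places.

0.4833

Mismatches occur at site 7 (A/G, transition), site 9 (A/G, transition), site 18 (G/T, transversion), site 19 (C/G, transversion), site 21 (T/C, transition), site 23 (T/A, transversion), site 24 (T/C, transition), site 26 (C/G, transversion), site 27 (T/C, transition), site 29 (G/A, transition), site 32 (G/A, transition), site 35 (G/A, transition), site 36 (C/T, transition), site 38 (A/G, transition), site 39 (A/G, transition), site 46 (T/C, transition).
Of the 16 differences, 12 transitions and 4 transversions over 48 sites: P = 12/48 = 0.250000, Q = 4/48 = 0.083333.
d = −0.5·ln(0.416667) − 0.25·ln(0.833334) = −0.5·(-0.875468) − 0.25·(-0.182321) = 0.4833.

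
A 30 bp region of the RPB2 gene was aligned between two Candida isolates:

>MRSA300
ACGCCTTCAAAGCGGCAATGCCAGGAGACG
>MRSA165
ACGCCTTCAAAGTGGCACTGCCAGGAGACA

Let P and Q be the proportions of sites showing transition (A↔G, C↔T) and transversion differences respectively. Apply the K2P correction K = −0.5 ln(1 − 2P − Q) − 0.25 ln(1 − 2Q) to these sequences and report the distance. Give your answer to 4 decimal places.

0.1084

The sequences differ at positions 13 (C/T, transition), 18 (A/C, transversion), 30 (G/A, transition).
Of the 3 differences, 2 transitions and 1 transversion over 30 sites: P = 2/30 = 0.066667, Q = 1/30 = 0.033333.
d = −0.5·ln(0.833333) − 0.25·ln(0.933334) = −0.5·(-0.182322) − 0.25·(-0.068992) = 0.1084.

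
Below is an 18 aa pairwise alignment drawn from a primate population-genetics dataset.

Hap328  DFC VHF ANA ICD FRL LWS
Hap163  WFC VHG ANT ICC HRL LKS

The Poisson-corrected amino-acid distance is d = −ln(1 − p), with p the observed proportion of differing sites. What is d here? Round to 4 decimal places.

Mismatches occur at site 1 (D↔W), site 6 (F↔G), site 9 (A↔T), site 12 (D↔C), site 13 (F↔H), site 17 (W↔K).
p = 6/18 = 0.333333.
d = −ln(1 − 0.333333) = −ln(0.666667) = 0.4055.

0.4055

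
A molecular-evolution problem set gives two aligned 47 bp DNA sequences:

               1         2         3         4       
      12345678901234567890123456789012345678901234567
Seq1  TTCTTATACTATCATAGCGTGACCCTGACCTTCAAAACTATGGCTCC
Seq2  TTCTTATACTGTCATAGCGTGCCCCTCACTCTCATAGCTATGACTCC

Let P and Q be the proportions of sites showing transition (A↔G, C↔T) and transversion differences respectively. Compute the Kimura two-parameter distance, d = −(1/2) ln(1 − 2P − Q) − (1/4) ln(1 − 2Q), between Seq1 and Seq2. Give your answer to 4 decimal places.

The sequences differ at positions 11 (A/G, transition), 22 (A/C, transversion), 27 (G/C, transversion), 30 (C/T, transition), 31 (T/C, transition), 35 (A/T, transversion), 37 (A/G, transition), 43 (G/A, transition).
Of the 8 differences, 5 transitions and 3 transversions over 47 sites: P = 5/47 = 0.106383, Q = 3/47 = 0.063830.
d = −0.5·ln(0.723404) − 0.25·ln(0.872340) = −0.5·(-0.323787) − 0.25·(-0.136576) = 0.1960.

0.1960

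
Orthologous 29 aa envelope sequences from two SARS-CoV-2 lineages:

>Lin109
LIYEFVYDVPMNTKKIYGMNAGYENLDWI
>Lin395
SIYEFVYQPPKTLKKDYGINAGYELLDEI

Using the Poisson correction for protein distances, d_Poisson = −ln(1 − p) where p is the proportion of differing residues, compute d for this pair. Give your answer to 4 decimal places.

0.4229

Differing sites — 1:L/S; 8:D/Q; 9:V/P; 11:M/K; 12:N/T; 13:T/L; 16:I/D; 19:M/I; 25:N/L; 28:W/E.
p = 10/29 = 0.344828.
d = −ln(1 − 0.344828) = −ln(0.655172) = 0.4229.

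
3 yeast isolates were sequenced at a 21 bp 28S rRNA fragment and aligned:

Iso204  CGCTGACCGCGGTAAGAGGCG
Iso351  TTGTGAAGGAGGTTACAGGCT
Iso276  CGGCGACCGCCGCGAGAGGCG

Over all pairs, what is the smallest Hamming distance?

5

Pairwise Hamming distances:
  Iso204 vs Iso351: 9
  Iso204 vs Iso276: 5
  Iso351 vs Iso276: 11
The smallest is 5, between Iso204 and Iso276.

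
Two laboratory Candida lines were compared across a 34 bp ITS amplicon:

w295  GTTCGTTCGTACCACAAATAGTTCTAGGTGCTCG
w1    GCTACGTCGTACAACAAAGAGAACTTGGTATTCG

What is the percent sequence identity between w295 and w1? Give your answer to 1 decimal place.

67.6%

Mismatches occur at site 2 (T→C), site 4 (C→A), site 5 (G→C), site 6 (T→G), site 13 (C→A), site 19 (T→G), site 22 (T→A), site 23 (T→A), site 26 (A→T), site 30 (G→A), site 31 (C→T).
23 of the 34 sites match, so the percent identity is 23/34 × 100 = 67.6%.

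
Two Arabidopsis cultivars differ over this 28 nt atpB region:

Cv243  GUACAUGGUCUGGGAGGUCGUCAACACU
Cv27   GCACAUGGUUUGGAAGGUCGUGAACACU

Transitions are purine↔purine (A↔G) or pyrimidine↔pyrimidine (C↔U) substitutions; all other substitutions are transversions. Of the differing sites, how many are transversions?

1

The sequences differ at positions 2 (U/C, transition), 10 (C/U, transition), 14 (G/A, transition), 22 (C/G, transversion).
Of the 4 differences, 3 transitions and 1 transversion, so the answer is 1.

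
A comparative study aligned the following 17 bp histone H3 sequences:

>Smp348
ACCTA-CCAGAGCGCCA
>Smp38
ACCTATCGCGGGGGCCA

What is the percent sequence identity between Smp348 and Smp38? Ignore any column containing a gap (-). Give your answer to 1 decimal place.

Excluding the 1 gap column leaves 16 comparable sites.
Differing sites — 8:C/G; 9:A/C; 11:A/G; 13:C/G.
12 of the 16 comparable sites match, so the percent identity is 12/16 × 100 = 75.0%.

75.0%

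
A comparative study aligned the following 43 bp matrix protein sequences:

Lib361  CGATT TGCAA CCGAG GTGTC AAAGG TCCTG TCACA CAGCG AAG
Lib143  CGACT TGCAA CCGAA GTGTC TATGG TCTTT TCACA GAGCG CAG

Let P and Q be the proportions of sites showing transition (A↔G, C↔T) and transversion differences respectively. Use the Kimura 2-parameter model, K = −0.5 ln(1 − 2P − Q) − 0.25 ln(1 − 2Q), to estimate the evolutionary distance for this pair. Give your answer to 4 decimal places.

Differing sites — 4:T/C (Ti); 15:G/A (Ti); 21:A/T (Tv); 23:A/T (Tv); 28:C/T (Ti); 30:G/T (Tv); 36:C/G (Tv); 41:A/C (Tv).
Of the 8 differences, 3 transitions and 5 transversions over 43 sites: P = 3/43 = 0.069767, Q = 5/43 = 0.116279.
d = −0.5·ln(0.744187) − 0.25·ln(0.767442) = −0.5·(-0.295463) − 0.25·(-0.264692) = 0.2139.

0.2139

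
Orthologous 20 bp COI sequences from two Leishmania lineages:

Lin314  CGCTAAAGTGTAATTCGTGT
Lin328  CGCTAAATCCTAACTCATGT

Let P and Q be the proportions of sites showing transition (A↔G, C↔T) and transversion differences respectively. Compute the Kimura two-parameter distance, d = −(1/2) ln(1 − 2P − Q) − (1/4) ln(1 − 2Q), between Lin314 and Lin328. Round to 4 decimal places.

The sequences differ at positions 8 (G/T, transversion), 9 (T/C, transition), 10 (G/C, transversion), 14 (T/C, transition), 17 (G/A, transition).
Of the 5 differences, 3 transitions and 2 transversions over 20 sites: P = 3/20 = 0.150000, Q = 2/20 = 0.100000.
d = −0.5·ln(0.600000) − 0.25·ln(0.800000) = −0.5·(-0.510826) − 0.25·(-0.223144) = 0.3112.

0.3112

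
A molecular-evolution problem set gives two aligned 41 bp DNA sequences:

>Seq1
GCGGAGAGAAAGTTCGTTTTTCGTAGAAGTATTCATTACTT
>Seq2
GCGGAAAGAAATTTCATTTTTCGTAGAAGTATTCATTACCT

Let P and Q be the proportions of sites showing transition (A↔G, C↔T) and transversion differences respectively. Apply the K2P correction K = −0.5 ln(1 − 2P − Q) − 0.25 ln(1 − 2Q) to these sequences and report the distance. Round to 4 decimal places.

Differing sites — 6:G/A (Ti); 12:G/T (Tv); 16:G/A (Ti); 40:T/C (Ti).
Of the 4 differences, 3 transitions and 1 transversion over 41 sites: P = 3/41 = 0.073171, Q = 1/41 = 0.024390.
d = −0.5·ln(0.829268) − 0.25·ln(0.951220) = −0.5·(-0.187212) − 0.25·(-0.050010) = 0.1061.

0.1061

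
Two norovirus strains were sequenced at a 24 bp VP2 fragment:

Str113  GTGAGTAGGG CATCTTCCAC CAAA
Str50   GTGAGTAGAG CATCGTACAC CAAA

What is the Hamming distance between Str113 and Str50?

The sequences differ at positions 9 (G/A), 15 (T/G), 17 (C/A).
That gives 3 mismatches out of 24 aligned sites, so the Hamming distance is 3.

3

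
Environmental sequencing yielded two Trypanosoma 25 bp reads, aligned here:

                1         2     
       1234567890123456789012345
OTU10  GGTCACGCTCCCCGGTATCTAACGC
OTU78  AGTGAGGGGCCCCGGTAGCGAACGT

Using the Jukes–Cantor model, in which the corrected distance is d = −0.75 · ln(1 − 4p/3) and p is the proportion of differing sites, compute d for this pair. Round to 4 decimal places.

0.4172

Mismatches occur at site 1 (G/A), site 4 (C/G), site 6 (C/G), site 8 (C/G), site 9 (T/G), site 18 (T/G), site 20 (T/G), site 25 (C/T).
p = 8/25 = 0.320000.
d = −0.75 · ln(1 − (4/3)·0.320000) = −0.75 · ln(0.573333) = −0.75 · (-0.556289) = 0.4172.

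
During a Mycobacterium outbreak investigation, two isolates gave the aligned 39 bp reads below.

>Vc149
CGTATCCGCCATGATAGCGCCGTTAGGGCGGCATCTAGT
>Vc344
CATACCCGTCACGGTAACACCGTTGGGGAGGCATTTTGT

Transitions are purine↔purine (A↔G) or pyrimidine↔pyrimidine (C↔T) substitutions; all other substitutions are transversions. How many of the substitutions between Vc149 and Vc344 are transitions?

9

Differing sites — 2:G/A (Ti); 5:T/C (Ti); 9:C/T (Ti); 12:T/C (Ti); 14:A/G (Ti); 17:G/A (Ti); 19:G/A (Ti); 25:A/G (Ti); 29:C/A (Tv); 35:C/T (Ti); 37:A/T (Tv).
Of the 11 differences, 9 transitions and 2 transversions, so the answer is 9.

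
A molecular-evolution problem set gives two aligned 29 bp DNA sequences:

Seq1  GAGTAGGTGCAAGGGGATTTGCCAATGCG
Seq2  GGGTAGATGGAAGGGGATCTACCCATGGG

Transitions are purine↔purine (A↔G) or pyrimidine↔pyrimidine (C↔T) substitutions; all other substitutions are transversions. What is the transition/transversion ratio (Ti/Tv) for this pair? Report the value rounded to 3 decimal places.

Differing sites — 2:A/G (Ti); 7:G/A (Ti); 10:C/G (Tv); 19:T/C (Ti); 21:G/A (Ti); 24:A/C (Tv); 28:C/G (Tv).
Of the 7 differences, 4 transitions and 3 transversions, so Ti/Tv = 4/3 = 1.333.

1.333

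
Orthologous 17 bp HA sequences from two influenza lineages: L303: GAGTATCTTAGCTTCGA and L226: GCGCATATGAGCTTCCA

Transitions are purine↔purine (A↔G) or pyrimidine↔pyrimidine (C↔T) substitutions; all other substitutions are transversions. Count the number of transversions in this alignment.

4

The sequences differ at positions 2 (A/C, transversion), 4 (T/C, transition), 7 (C/A, transversion), 9 (T/G, transversion), 16 (G/C, transversion).
Of the 5 differences, 1 transition and 4 transversions, so the answer is 4.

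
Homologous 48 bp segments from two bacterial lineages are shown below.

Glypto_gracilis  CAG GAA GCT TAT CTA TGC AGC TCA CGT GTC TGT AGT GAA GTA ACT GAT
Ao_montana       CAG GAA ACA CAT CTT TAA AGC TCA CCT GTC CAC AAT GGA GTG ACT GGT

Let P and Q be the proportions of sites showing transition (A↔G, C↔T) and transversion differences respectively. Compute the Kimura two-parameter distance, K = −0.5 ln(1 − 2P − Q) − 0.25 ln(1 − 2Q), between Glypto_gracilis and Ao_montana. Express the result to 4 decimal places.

0.3922

Differing sites — 7:G/A (Ti); 9:T/A (Tv); 10:T/C (Ti); 15:A/T (Tv); 17:G/A (Ti); 18:C/A (Tv); 26:G/C (Tv); 31:T/C (Ti); 32:G/A (Ti); 33:T/C (Ti); 35:G/A (Ti); 38:A/G (Ti); 42:A/G (Ti); 47:A/G (Ti).
Of the 14 differences, 10 transitions and 4 transversions over 48 sites: P = 10/48 = 0.208333, Q = 4/48 = 0.083333.
d = −0.5·ln(0.500001) − 0.25·ln(0.833334) = −0.5·(-0.693145) − 0.25·(-0.182321) = 0.3922.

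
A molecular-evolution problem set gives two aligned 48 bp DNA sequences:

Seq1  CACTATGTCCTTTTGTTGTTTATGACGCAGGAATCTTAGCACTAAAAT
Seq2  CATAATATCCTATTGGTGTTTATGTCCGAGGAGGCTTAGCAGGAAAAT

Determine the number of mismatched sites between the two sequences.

Mismatches occur at site 3 (C→T), site 4 (T→A), site 7 (G→A), site 12 (T→A), site 16 (T→G), site 25 (A→T), site 27 (G→C), site 28 (C→G), site 33 (A→G), site 34 (T→G), site 42 (C→G), site 43 (T→G).
That gives 12 mismatches out of 48 aligned sites, so the Hamming distance is 12.

12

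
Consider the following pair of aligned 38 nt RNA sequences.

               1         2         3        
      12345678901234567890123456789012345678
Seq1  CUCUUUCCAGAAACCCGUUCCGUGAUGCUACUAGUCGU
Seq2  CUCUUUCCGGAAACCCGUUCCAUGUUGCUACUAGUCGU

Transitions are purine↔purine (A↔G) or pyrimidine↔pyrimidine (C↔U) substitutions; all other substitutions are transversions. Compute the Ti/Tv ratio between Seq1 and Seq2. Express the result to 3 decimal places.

2.000

The sequences differ at positions 9 (A/G, transition), 22 (G/A, transition), 25 (A/U, transversion).
Of the 3 differences, 2 transitions and 1 transversion, so Ti/Tv = 2/1 = 2.000.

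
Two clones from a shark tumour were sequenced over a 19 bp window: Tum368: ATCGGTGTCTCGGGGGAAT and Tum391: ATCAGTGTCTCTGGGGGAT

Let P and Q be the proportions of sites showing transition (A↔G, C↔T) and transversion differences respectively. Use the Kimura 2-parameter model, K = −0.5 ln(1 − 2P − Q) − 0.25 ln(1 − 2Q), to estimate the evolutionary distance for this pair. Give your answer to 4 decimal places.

0.1805

The sequences differ at positions 4 (G/A, transition), 12 (G/T, transversion), 17 (A/G, transition).
Of the 3 differences, 2 transitions and 1 transversion over 19 sites: P = 2/19 = 0.105263, Q = 1/19 = 0.052632.
d = −0.5·ln(0.736842) − 0.25·ln(0.894736) = −0.5·(-0.305382) − 0.25·(-0.111227) = 0.1805.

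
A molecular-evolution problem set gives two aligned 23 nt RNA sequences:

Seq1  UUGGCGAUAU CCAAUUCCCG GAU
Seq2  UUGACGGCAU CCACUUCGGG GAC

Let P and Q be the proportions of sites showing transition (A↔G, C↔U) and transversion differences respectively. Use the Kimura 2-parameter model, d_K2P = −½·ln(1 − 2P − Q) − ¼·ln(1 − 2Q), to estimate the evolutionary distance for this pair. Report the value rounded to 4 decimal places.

0.4009

The sequences differ at positions 4 (G/A, transition), 7 (A/G, transition), 8 (U/C, transition), 14 (A/C, transversion), 18 (C/G, transversion), 19 (C/G, transversion), 23 (U/C, transition).
Of the 7 differences, 4 transitions and 3 transversions over 23 sites: P = 4/23 = 0.173913, Q = 3/23 = 0.130435.
d = −0.5·ln(0.521739) − 0.25·ln(0.739130) = −0.5·(-0.650588) − 0.25·(-0.302281) = 0.4009.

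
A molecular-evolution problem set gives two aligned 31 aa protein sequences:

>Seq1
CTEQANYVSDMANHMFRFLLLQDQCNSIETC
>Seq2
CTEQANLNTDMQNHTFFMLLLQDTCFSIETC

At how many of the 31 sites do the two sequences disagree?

9

Mismatches occur at site 7 (Y→L), site 8 (V→N), site 9 (S→T), site 12 (A→Q), site 15 (M→T), site 17 (R→F), site 18 (F→M), site 24 (Q→T), site 26 (N→F).
That gives 9 mismatches out of 31 aligned sites, so the Hamming distance is 9.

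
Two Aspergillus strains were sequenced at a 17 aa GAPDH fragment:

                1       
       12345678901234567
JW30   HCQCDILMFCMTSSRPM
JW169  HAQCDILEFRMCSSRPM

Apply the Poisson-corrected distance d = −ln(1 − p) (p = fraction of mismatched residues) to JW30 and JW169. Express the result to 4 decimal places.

Differing sites — 2:C/A; 8:M/E; 10:C/R; 12:T/C.
p = 4/17 = 0.235294.
d = −ln(1 − 0.235294) = −ln(0.764706) = 0.2683.

0.2683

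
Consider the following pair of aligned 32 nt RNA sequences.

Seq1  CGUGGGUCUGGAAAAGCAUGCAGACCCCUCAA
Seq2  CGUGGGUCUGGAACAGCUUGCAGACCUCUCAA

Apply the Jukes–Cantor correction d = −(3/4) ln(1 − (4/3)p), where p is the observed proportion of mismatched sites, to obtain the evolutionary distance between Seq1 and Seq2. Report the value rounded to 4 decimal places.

0.1001

Differing sites — 14:A/C; 18:A/U; 27:C/U.
p = 3/32 = 0.093750.
d = −0.75 · ln(1 − (4/3)·0.093750) = −0.75 · ln(0.875000) = −0.75 · (-0.133531) = 0.1001.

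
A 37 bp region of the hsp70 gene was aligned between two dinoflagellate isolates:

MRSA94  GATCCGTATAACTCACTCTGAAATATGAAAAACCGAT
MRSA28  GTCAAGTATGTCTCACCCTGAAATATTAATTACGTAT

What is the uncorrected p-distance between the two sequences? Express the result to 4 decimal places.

Differing sites — 2:A/T; 3:T/C; 4:C/A; 5:C/A; 10:A/G; 11:A/T; 17:T/C; 27:G/T; 30:A/T; 31:A/T; 34:C/G; 35:G/T.
There are 12 differences over 37 sites, so p = 12/37 = 0.3243.

0.3243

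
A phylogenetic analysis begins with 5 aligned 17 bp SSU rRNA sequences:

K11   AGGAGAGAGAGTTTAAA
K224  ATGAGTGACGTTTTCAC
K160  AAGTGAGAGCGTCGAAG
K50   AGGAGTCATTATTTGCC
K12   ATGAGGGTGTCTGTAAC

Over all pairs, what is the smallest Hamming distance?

Pairwise Hamming distances:
  K11 vs K224: 7
  K11 vs K160: 6
  K11 vs K50: 8
  K11 vs K12: 7
  K224 vs K160: 10
  K224 vs K50: 7
  K224 vs K12: 7
  K160 vs K50: 12
  K160 vs K12: 9
  K50 vs K12: 9
The smallest is 6, between K11 and K160.

6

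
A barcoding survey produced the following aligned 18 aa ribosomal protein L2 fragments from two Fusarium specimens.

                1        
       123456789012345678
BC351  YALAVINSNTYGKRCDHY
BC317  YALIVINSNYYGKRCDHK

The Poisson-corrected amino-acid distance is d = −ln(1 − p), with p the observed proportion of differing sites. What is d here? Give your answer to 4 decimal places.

Mismatches occur at site 4 (A→I), site 10 (T→Y), site 18 (Y→K).
p = 3/18 = 0.166667.
d = −ln(1 − 0.166667) = −ln(0.833333) = 0.1823.

0.1823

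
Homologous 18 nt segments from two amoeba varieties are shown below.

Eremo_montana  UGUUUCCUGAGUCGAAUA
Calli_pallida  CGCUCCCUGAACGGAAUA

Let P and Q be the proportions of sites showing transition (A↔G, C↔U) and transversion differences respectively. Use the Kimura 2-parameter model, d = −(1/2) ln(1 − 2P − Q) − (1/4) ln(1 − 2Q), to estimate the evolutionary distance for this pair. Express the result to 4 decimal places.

Mismatches occur at site 1 (U↔C, transition), site 3 (U↔C, transition), site 5 (U↔C, transition), site 11 (G↔A, transition), site 12 (U↔C, transition), site 13 (C↔G, transversion).
Of the 6 differences, 5 transitions and 1 transversion over 18 sites: P = 5/18 = 0.277778, Q = 1/18 = 0.055556.
d = −0.5·ln(0.388888) − 0.25·ln(0.888888) = −0.5·(-0.944464) − 0.25·(-0.117784) = 0.5017.

0.5017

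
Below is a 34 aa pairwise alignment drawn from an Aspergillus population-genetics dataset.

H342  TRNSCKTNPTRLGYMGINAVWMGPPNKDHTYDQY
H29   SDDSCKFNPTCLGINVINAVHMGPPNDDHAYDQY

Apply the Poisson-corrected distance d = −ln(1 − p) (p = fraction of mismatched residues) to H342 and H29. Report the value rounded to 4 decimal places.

Differing sites — 1:T/S; 2:R/D; 3:N/D; 7:T/F; 11:R/C; 14:Y/I; 15:M/N; 16:G/V; 21:W/H; 27:K/D; 30:T/A.
p = 11/34 = 0.323529.
d = −ln(1 − 0.323529) = −ln(0.676471) = 0.3909.

0.3909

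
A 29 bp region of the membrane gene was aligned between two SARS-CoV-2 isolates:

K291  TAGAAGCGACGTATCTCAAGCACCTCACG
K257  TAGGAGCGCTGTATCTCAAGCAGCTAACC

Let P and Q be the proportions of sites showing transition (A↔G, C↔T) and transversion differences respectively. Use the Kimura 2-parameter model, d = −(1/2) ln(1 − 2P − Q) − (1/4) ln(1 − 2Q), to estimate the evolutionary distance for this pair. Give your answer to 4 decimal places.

The sequences differ at positions 4 (A/G, transition), 9 (A/C, transversion), 10 (C/T, transition), 23 (C/G, transversion), 26 (C/A, transversion), 29 (G/C, transversion).
Of the 6 differences, 2 transitions and 4 transversions over 29 sites: P = 2/29 = 0.068966, Q = 4/29 = 0.137931.
d = −0.5·ln(0.724137) − 0.25·ln(0.724138) = −0.5·(-0.322775) − 0.25·(-0.322773) = 0.2421.

0.2421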